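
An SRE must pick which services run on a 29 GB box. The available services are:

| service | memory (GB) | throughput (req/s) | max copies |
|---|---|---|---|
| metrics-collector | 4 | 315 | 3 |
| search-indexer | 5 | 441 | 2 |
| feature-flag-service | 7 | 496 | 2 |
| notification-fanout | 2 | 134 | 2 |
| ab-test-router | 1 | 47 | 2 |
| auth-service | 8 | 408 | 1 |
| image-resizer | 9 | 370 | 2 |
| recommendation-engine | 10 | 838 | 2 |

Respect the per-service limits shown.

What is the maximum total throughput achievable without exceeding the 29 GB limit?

2432

A density-first pass picks 2×metrics-collector + 2×search-indexer + ab-test-router + recommendation-engine — 2397 at 29 GB.
The 10 GB tied up in metrics-collector and search-indexer and ab-test-router is better spent on recommendation-engine — total rises to 2432 (29 GB).
No other feasible combination exceeds 2432.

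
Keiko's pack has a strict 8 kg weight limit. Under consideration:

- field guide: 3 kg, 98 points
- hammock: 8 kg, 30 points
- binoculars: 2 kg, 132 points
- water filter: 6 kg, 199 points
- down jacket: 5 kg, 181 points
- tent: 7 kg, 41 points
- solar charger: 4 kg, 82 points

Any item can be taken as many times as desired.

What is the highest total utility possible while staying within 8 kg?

By utility per kg: binoculars 66.00, down jacket 36.20, water filter 33.17 lead.
Best packing: 4×binoculars — 8 kg, 528 total.
No other feasible combination exceeds 528.

528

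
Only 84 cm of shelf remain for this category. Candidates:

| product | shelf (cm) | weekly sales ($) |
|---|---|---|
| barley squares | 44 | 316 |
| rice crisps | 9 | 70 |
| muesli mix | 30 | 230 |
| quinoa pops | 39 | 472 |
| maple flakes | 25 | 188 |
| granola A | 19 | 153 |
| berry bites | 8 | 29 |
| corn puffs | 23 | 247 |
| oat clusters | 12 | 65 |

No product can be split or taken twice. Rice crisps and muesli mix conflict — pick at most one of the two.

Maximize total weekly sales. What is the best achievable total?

872

Best packing: quinoa pops + granola A + corn puffs — 81 cm, 872 total.
Next best is rice crisps + quinoa pops + corn puffs + oat clusters at 854 (83 cm) — short by 18.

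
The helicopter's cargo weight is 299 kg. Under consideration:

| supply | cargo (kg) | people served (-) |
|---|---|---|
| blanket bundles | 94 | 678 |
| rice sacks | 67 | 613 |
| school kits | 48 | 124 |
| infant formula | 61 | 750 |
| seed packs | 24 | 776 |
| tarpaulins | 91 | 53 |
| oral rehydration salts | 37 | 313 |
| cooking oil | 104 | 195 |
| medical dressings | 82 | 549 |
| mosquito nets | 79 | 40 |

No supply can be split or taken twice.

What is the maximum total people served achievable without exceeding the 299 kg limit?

3130

Density check — seed packs 32.33, infant formula 12.30, rice sacks 9.15, oral rehydration salts 8.46 are the best per kg.
Blanket bundles + rice sacks + infant formula + seed packs + oral rehydration salts uses 283 of the 299 kg and totals 3130.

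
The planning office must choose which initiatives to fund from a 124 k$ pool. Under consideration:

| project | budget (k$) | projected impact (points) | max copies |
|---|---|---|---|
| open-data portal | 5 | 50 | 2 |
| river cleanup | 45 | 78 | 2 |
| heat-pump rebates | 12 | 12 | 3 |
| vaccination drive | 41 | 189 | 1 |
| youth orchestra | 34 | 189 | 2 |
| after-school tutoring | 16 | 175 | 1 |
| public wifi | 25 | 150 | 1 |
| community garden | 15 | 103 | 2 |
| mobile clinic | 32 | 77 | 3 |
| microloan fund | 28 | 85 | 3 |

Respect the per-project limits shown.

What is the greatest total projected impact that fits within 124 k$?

Density check — after-school tutoring 10.94, open-data portal 10.00, community garden 6.87 are the best per k$.
The ratio heuristic lands on 2×open-data portal + youth orchestra + after-school tutoring + public wifi + 2×community garden (820) but leaves 9 k$ idle.
Replace public wifi with youth orchestra: the trade gains 39 net, giving 859 at 124 k$.
That's the maximum — no swap from here does better than 859.

859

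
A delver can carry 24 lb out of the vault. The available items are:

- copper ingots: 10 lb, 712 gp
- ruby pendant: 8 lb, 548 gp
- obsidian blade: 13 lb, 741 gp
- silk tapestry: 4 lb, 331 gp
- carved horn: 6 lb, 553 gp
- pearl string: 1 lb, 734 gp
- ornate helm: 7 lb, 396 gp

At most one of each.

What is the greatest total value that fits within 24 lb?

The ratio heuristic lands on copper ingots + silk tapestry + carved horn + pearl string (2330) but leaves 3 lb idle.
Replace silk tapestry with ornate helm: the trade gains 65 net, giving 2395 at 24 lb.
Next best is obsidian blade + silk tapestry + carved horn + pearl string at 2359 (24 lb) — short by 36.

2395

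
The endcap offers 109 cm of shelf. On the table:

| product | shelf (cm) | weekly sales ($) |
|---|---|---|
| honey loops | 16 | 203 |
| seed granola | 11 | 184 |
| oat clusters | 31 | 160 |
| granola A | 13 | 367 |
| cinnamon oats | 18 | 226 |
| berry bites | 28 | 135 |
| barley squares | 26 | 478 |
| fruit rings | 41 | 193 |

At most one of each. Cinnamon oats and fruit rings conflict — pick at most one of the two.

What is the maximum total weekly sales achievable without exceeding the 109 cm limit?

Density check — granola A 28.23, barley squares 18.38, seed granola 16.73, honey loops 12.69 are the best per cm.
Honey loops + seed granola + granola A + cinnamon oats + barley squares uses 84 of the 109 cm and totals 1458.
The spare 25 cm is too small for any remaining product, and no feasible exchange beats 1458.

1458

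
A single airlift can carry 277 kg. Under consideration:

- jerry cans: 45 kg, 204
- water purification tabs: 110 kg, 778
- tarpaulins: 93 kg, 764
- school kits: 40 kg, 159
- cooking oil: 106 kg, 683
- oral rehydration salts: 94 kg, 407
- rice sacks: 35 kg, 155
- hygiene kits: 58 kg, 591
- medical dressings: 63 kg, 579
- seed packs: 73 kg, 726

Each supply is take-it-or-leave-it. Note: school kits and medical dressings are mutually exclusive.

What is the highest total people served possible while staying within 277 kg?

A density-first pass picks jerry cans + rice sacks + hygiene kits + medical dressings + seed packs — 2255 at 274 kg.
The 98 kg tied up in rice sacks and medical dressings is better spent on tarpaulins — total rises to 2285 (269 kg).
The spare 8 kg is too small for any remaining supply, and no feasible exchange beats 2285.

2285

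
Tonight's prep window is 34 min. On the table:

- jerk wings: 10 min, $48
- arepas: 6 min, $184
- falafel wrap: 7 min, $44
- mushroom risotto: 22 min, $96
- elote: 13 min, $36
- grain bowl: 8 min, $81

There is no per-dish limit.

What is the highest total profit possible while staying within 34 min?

Taking 5×arepas: 30 min used, 920 in profit.
Every other selection either busts 34 min or fails to beat 920.

920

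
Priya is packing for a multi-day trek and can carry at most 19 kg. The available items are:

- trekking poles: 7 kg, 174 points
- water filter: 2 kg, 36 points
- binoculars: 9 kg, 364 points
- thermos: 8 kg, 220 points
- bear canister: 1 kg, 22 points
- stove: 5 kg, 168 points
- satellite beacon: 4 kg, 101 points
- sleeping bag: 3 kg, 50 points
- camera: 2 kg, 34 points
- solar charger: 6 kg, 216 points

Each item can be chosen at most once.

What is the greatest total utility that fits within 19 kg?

By utility per kg: binoculars 40.44, solar charger 36.00, stove 33.60, thermos 27.50 lead.
The ratio ordering already packs tightly: binoculars + satellite beacon + solar charger, 19 kg, 681.
The closest alternative, binoculars + bear canister + stove + satellite beacon, reaches only 655.

681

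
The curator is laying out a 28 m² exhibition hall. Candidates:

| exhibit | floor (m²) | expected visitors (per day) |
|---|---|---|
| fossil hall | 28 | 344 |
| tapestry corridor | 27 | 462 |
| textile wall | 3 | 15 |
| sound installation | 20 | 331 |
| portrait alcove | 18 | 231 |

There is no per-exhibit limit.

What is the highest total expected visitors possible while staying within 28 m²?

462

Taking tapestry corridor: 27 m² used, 462 in expected visitors.
Nothing else within 28 m² beats 462.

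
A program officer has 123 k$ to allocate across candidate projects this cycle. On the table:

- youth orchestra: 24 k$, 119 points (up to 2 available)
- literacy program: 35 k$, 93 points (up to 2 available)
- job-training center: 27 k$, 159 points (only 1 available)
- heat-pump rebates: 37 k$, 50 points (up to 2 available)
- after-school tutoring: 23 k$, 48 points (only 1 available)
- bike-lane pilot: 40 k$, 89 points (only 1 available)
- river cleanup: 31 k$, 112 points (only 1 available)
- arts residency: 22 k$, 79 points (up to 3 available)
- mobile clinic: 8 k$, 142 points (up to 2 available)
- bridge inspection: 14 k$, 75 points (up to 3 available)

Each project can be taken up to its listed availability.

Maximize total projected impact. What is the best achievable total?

Ranking by ratio (projected impact/k$): mobile clinic 17.75, job-training center 5.89, bridge inspection 5.36, youth orchestra 4.96.
A density-first pass picks youth orchestra + job-training center + 2×mobile clinic + 3×bridge inspection — 787 at 109 k$.
The 14 k$ tied up in bridge inspection is better spent on youth orchestra — total rises to 831 (119 k$).
The spare 4 k$ is too small for any remaining project, and no exchange beats 831.

831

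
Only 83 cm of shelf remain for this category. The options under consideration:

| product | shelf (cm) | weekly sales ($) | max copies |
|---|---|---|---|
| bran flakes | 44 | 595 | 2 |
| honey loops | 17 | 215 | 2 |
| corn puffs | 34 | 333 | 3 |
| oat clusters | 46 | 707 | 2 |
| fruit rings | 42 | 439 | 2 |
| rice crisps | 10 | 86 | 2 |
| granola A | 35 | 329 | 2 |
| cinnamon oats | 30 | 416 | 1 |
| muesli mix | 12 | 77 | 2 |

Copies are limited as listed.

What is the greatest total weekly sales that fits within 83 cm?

1137

The ratio heuristic lands on oat clusters + cinnamon oats (1123) but leaves 7 cm idle.
Replace cinnamon oats with 2×honey loops: the trade gains 14 net, giving 1137 at 80 cm.
Every other selection either busts 83 cm or exceeds an availability limit or fails to beat 1137.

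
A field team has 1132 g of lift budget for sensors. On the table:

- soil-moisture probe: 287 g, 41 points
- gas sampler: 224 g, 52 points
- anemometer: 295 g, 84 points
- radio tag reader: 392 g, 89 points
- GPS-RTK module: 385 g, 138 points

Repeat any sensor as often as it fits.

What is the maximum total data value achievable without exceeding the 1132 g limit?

Taking anemometer + 2×GPS-RTK module: 1065 g used, 360 in data value.
No other feasible combination exceeds 360.

360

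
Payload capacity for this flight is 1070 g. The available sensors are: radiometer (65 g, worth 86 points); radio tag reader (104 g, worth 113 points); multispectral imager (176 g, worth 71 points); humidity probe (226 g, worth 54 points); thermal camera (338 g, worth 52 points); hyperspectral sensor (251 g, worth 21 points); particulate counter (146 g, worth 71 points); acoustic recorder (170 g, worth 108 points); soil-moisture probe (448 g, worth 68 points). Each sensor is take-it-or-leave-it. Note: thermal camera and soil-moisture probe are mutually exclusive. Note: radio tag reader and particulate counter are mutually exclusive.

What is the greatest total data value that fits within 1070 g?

453

Density check — radiometer 1.32, radio tag reader 1.09, acoustic recorder 0.64, particulate counter 0.49 are the best per g.
Radiometer + radio tag reader + multispectral imager + humidity probe + hyperspectral sensor + acoustic recorder uses 992 of the 1070 g and totals 453.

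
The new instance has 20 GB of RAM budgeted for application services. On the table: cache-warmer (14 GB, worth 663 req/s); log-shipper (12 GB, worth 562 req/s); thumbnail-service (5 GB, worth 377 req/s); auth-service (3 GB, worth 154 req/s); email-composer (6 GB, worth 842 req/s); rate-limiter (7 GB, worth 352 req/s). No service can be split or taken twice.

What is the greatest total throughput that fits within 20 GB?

1571

A density-first pass picks thumbnail-service + auth-service + email-composer — 1373 at 14 GB.
Dropping auth-service frees 3 GB; slotting in rate-limiter (7 GB) lifts the total to 1571 at 18 GB.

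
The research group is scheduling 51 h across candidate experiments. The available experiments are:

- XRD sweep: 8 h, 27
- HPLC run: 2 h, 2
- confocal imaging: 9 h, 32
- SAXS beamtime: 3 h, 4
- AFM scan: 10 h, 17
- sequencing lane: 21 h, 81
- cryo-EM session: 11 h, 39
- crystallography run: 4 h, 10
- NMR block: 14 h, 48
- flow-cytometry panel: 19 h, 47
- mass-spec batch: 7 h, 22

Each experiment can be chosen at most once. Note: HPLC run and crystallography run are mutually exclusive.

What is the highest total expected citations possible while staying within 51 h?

A density-first pass picks XRD sweep + HPLC run + confocal imaging + sequencing lane + cryo-EM session — 181 at 51 h.
Reworking the packing: confocal imaging + sequencing lane + NMR block + mass-spec batch uses 51 h and improves the total to 183.
The closest alternative, XRD sweep + HPLC run + confocal imaging + sequencing lane + cryo-EM session, reaches only 181.

183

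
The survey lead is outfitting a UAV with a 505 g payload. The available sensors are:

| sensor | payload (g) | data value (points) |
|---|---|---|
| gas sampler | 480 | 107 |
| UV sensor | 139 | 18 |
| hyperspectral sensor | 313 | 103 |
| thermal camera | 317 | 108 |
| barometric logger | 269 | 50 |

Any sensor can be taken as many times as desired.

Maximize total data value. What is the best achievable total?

Taking UV sensor + thermal camera: 456 g used, 126 in data value.
That's the maximum — no swap from here does better than 126.

126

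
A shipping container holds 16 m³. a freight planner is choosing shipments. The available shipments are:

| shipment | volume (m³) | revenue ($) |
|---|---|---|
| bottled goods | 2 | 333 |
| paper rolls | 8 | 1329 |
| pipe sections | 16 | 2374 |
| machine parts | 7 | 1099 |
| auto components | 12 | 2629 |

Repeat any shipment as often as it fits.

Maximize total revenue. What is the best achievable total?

Density check — auto components 219.08, bottled goods 166.50, paper rolls 166.12, machine parts 157.00 are the best per m³.
The ratio ordering already packs tightly: 2×bottled goods + auto components, 16 m³, 3295.
No other feasible combination exceeds 3295.

3295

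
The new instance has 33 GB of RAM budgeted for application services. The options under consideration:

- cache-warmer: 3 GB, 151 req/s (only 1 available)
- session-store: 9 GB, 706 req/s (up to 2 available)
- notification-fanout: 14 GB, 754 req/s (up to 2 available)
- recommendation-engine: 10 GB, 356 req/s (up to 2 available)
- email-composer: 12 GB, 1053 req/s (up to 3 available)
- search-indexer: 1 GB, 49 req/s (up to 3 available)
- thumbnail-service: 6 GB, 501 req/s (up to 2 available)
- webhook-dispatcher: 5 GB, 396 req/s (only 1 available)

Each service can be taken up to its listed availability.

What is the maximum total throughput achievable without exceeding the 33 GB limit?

Greedy by ratio would take cache-warmer + 2×email-composer + thumbnail-service: 33 GB used, total 2758.
The 9 GB tied up in cache-warmer and thumbnail-service is better spent on session-store — total rises to 2812 (33 GB).
Nothing else within 33 GB beats 2812.

2812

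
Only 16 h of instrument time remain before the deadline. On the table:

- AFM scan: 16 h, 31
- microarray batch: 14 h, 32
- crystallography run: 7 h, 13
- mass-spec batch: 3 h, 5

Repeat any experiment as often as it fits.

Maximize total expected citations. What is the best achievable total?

Density check — microarray batch 2.29, AFM scan 1.94, crystallography run 1.86 are the best per h.
Microarray batch uses 14 of the 16 h and totals 32.
The spare 2 h is too small for any remaining experiment, and no exchange beats 32.

32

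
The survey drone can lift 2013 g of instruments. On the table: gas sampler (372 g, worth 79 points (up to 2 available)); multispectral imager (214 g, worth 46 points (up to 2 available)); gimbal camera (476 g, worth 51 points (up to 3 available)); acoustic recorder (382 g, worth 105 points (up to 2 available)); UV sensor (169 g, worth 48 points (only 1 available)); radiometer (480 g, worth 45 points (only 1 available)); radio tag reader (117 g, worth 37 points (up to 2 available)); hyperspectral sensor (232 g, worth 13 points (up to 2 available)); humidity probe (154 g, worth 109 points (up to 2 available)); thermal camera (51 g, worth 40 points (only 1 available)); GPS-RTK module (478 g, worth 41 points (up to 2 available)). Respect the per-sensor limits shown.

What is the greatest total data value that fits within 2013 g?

682

By data value per g: thermal camera 0.78, humidity probe 0.71, radio tag reader 0.32, UV sensor 0.28 lead.
2×multispectral imager + 2×acoustic recorder + UV sensor + 2×radio tag reader + 2×humidity probe + thermal camera uses 1954 of the 2013 g and totals 682.
The spare 59 g is too small for any remaining sensor, and no exchange beats 682.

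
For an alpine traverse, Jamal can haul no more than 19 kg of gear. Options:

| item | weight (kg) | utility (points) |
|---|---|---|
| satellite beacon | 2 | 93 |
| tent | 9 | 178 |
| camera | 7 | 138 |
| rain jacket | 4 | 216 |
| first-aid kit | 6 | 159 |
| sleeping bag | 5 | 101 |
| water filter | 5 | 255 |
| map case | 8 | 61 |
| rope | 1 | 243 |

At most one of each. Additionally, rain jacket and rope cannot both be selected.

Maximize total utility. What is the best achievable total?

By utility per kg: rope 243.00, rain jacket 54.00, water filter 51.00, satellite beacon 46.50 lead.
Taking satellite beacon + first-aid kit + sleeping bag + water filter + rope: 19 kg used, 851 in utility.
Nothing else feasible within 19 kg beats 851.

851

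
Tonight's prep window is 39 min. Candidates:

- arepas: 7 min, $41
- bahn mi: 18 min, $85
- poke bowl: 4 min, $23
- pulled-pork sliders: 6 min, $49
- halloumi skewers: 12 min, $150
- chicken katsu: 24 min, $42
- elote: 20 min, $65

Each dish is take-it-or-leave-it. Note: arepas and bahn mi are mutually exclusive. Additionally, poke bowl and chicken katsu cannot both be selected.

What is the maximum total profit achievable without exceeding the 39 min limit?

284

Density check — halloumi skewers 12.50, pulled-pork sliders 8.17, arepas 5.86, poke bowl 5.75 are the best per min.
Taking the top-ratio dishes first gives arepas + poke bowl + pulled-pork sliders + halloumi skewers for 263 (29 min).
The 11 min tied up in arepas and poke bowl is better spent on bahn mi — total rises to 284 (36 min).
No other feasible combination exceeds 284.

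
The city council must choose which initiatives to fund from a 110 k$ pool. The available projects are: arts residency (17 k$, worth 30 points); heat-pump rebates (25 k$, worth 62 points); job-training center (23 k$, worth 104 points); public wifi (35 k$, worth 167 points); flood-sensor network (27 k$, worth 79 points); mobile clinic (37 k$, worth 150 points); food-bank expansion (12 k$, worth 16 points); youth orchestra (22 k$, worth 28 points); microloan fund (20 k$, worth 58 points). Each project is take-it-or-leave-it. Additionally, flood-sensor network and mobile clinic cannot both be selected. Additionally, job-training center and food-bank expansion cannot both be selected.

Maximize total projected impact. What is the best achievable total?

Taking job-training center + public wifi + mobile clinic: 95 k$ used, 421 in projected impact.
Runner-up heat-pump rebates + job-training center + public wifi + flood-sensor network tops out at 412.

421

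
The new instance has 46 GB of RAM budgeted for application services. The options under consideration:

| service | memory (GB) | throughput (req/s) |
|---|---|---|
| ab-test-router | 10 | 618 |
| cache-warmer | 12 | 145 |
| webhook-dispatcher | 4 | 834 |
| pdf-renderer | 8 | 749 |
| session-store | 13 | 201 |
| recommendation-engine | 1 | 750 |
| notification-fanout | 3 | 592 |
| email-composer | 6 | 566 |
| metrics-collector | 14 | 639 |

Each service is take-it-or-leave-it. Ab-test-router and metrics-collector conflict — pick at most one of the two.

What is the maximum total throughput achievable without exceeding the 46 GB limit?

Ab-test-router + webhook-dispatcher + pdf-renderer + session-store + recommendation-engine + notification-fanout + email-composer uses 45 of the 46 GB and totals 4310.

4310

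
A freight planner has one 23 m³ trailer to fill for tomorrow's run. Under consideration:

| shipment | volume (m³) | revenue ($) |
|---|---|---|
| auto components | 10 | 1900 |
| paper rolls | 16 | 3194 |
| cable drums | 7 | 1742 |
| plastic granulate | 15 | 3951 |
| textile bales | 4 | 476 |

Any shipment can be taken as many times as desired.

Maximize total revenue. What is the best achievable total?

5693

Density check — plastic granulate 263.40, cable drums 248.86, paper rolls 199.62 are the best per m³.
The ratio ordering already packs tightly: cable drums + plastic granulate, 22 m³, 5693.
No other feasible combination exceeds 5693.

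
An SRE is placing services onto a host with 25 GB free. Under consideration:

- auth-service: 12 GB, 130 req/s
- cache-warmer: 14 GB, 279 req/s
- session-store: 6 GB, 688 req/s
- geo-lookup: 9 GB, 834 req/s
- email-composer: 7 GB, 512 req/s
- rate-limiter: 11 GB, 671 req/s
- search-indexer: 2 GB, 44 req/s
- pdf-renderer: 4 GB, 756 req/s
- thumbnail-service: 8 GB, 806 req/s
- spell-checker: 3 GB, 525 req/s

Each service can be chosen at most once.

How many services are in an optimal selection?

4

Best achievable throughput is 2921.
geo-lookup + pdf-renderer + thumbnail-service + spell-checker hits 2921 at 24 GB.
All optima have 4 services.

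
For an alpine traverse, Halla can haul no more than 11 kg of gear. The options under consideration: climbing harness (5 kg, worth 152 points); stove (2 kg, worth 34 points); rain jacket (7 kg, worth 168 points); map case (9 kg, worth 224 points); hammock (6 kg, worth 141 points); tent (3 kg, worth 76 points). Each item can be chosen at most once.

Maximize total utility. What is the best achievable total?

Taking the top-ratio items first gives climbing harness + stove + tent for 262 (10 kg).
Dropping stove and tent frees 5 kg; slotting in hammock (6 kg) lifts the total to 293 at 11 kg.

293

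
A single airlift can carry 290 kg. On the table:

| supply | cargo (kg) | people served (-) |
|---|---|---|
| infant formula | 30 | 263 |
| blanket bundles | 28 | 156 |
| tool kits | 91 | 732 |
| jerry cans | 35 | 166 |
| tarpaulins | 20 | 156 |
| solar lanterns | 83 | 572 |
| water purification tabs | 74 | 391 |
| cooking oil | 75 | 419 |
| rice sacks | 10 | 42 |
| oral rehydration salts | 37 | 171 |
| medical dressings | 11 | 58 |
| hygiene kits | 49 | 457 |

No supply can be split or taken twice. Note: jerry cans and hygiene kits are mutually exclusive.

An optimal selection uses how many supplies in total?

The maximum people served within 290 kg is 2238.
infant formula + tool kits + tarpaulins + solar lanterns + medical dressings + hygiene kits hits 2238 at 284 kg.
All optima have 6 supplies.

6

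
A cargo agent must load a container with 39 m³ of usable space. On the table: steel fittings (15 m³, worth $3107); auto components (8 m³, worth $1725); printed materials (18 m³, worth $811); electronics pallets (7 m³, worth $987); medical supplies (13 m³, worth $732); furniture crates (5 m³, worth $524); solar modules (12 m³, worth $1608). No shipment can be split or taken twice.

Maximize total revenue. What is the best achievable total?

By revenue per m³: auto components 215.62, steel fittings 207.13, electronics pallets 141.00, solar modules 134.00 lead.
A density-first pass picks steel fittings + auto components + electronics pallets + furniture crates — 6343 at 35 m³.
Replace electronics pallets and furniture crates with solar modules: the trade gains 97 net, giving 6440 at 35 m³.
Nothing else within 39 m³ beats 6440.

6440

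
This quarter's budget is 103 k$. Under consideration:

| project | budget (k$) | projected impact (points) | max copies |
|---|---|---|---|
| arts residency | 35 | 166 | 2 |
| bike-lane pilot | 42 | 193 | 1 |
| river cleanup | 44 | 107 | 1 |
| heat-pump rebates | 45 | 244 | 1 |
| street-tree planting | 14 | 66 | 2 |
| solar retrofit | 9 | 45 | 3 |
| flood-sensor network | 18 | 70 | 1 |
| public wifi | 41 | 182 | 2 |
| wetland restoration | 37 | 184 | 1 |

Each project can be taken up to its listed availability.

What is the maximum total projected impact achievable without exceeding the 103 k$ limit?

521

Filling by ratio: heat-pump rebates + 2×street-tree planting + 3×solar retrofit for 511, with 3 k$ left unused.
Dropping street-tree planting and 2×solar retrofit frees 32 k$; slotting in arts residency (35 k$) lifts the total to 521 at 103 k$.
No other feasible combination exceeds 521.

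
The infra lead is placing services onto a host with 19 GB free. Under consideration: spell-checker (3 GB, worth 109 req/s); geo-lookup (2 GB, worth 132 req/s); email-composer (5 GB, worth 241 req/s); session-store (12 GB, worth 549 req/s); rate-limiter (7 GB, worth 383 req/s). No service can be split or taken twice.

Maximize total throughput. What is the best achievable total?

A density-first pass picks spell-checker + geo-lookup + email-composer + rate-limiter — 865 at 17 GB.
Dropping spell-checker and geo-lookup and email-composer frees 10 GB; slotting in session-store (12 GB) lifts the total to 932 at 19 GB.
No other feasible combination exceeds 932.

932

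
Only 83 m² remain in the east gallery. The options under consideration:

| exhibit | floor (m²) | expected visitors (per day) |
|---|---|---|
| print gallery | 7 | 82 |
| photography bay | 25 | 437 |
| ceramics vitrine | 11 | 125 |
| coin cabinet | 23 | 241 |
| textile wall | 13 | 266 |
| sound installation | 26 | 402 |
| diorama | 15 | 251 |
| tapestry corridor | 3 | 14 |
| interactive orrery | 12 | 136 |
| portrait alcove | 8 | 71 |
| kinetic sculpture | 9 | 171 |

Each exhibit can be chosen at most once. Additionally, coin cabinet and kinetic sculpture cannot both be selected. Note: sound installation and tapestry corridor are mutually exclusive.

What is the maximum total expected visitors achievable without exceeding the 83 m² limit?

1358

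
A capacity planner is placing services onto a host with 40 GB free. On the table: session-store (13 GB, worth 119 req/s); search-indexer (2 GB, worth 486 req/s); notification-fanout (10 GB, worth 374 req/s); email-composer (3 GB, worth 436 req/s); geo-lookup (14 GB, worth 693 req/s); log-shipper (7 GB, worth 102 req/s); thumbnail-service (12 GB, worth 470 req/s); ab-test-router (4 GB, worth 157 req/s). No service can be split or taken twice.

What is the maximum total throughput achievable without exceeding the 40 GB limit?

2248

Density check — search-indexer 243.00, email-composer 145.33, geo-lookup 49.50, ab-test-router 39.25 are the best per GB.
The ratio heuristic lands on search-indexer + email-composer + geo-lookup + thumbnail-service + ab-test-router (2242) but leaves 5 GB idle.
The 12 GB tied up in thumbnail-service is better spent on notification-fanout + log-shipper — total rises to 2248 (40 GB).
An exhaustive check of the 256 subsets confirms 2248.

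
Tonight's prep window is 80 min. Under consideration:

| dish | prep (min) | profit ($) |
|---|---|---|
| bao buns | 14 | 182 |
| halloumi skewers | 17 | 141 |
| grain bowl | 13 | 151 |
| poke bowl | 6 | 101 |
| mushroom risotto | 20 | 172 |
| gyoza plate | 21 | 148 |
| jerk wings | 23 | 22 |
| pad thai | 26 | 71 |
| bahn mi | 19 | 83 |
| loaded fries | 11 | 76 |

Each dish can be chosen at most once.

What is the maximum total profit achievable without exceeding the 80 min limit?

754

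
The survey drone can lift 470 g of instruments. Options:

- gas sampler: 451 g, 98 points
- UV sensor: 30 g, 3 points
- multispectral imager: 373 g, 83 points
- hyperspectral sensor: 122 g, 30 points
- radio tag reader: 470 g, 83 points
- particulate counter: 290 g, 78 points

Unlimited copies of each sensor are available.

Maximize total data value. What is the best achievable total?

Density check — particulate counter 0.27, hyperspectral sensor 0.25, multispectral imager 0.22, gas sampler 0.22 are the best per g.
UV sensor + hyperspectral sensor + particulate counter uses 442 of the 470 g and totals 111.

111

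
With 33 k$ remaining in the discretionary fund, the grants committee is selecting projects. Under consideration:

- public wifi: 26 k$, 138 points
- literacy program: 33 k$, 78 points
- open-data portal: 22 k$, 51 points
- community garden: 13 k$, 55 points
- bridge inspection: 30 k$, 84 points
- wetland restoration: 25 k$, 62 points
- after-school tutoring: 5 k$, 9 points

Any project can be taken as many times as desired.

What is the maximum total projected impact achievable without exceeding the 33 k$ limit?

147

Best packing: public wifi + after-school tutoring — 31 k$, 147 total.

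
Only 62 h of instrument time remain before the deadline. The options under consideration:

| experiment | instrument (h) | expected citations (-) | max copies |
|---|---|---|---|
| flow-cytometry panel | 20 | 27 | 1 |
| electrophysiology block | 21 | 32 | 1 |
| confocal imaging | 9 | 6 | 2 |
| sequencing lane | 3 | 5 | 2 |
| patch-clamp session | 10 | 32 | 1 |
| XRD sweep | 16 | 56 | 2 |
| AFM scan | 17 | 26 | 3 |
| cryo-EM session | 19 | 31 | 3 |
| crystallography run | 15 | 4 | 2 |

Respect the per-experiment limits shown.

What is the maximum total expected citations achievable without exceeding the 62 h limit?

175

Ranking by ratio (expected citations/h): XRD sweep 3.50, patch-clamp session 3.20, sequencing lane 1.67.
The ratio heuristic lands on confocal imaging + 2×sequencing lane + patch-clamp session + 2×XRD sweep (160) but leaves 5 h idle.
Dropping confocal imaging and 2×sequencing lane frees 15 h; slotting in cryo-EM session (19 h) lifts the total to 175 at 61 h.
That's the maximum — no swap from here does better than 175.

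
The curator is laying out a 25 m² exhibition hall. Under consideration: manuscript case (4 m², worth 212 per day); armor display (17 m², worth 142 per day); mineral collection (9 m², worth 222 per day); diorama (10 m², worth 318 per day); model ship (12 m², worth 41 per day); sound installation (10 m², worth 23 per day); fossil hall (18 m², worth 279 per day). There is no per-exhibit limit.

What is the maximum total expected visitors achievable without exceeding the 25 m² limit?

1272

Ranking by ratio (expected visitors/m²): manuscript case 53.00, diorama 31.80, mineral collection 24.67, fossil hall 15.50.
Best packing: 6×manuscript case — 24 m², 1272 total.
No other feasible combination exceeds 1272.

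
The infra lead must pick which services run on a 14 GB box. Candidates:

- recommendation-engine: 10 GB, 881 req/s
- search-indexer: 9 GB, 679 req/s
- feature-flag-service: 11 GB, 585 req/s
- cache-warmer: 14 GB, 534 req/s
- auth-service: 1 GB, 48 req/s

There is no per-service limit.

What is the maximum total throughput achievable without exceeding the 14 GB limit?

1073

Ranking by ratio (throughput/GB): recommendation-engine 88.10, search-indexer 75.44, feature-flag-service 53.18, auth-service 48.00.
Recommendation-engine + 4×auth-service uses 14 of the 14 GB and totals 1073.
Nothing else within 14 GB beats 1073.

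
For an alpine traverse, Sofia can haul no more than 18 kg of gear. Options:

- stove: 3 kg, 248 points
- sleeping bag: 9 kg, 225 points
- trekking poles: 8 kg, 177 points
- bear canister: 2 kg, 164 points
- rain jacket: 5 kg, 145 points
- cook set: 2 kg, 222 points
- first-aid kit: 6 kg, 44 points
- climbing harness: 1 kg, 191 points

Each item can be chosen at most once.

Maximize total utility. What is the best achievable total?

Taking the top-ratio items first gives stove + bear canister + rain jacket + cook set + climbing harness for 970 (13 kg).
Replace rain jacket with sleeping bag: the trade gains 80 net, giving 1050 at 17 kg.
Next best is stove + trekking poles + bear canister + cook set + climbing harness at 1002 (16 kg) — short by 48.

1050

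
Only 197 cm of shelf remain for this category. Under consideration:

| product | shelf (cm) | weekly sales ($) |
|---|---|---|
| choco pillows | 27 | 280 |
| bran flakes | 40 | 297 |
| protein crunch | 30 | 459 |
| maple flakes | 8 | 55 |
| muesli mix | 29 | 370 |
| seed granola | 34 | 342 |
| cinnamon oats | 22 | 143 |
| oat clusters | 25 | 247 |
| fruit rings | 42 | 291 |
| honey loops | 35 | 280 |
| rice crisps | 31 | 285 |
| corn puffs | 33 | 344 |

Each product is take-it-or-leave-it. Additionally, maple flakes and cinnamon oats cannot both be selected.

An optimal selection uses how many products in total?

7

The maximum weekly sales within 197 cm is 2135.
One optimal bundle: choco pillows + protein crunch + maple flakes + muesli mix + seed granola + rice crisps + corn puffs (192 cm).
Every optimal selection uses 7 products.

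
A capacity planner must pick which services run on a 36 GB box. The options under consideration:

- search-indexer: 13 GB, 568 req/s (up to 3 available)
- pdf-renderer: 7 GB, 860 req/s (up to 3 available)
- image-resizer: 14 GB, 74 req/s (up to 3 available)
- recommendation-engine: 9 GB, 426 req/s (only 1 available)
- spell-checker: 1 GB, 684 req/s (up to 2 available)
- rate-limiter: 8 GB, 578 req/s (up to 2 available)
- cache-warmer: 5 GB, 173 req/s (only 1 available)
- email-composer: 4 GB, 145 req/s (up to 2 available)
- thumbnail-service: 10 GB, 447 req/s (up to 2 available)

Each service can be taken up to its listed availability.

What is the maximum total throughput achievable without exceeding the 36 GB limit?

Density check — spell-checker 684.00, pdf-renderer 122.86, rate-limiter 72.25, recommendation-engine 47.33 are the best per GB.
A density-first pass picks 3×pdf-renderer + 2×spell-checker + rate-limiter + email-composer — 4671 at 35 GB.
The 4 GB tied up in email-composer is better spent on cache-warmer — total rises to 4699 (36 GB).
Nothing else within 36 GB beats 4699.

4699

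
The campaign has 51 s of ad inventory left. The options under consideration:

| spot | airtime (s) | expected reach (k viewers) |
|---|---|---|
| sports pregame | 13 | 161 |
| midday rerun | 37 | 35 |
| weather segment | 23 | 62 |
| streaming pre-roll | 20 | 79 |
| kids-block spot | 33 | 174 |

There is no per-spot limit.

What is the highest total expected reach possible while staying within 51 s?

483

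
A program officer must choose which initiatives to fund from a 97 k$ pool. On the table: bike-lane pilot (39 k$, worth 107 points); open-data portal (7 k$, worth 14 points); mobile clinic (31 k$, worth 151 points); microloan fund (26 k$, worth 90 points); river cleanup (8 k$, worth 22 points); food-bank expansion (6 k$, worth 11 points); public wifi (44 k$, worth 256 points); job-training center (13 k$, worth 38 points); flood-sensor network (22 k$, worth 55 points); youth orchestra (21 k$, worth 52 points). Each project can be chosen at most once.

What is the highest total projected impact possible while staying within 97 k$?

467

Ranking by ratio (projected impact/k$): public wifi 5.82, mobile clinic 4.87, microloan fund 3.46.
Best packing: mobile clinic + river cleanup + public wifi + job-training center — 96 k$, 467 total.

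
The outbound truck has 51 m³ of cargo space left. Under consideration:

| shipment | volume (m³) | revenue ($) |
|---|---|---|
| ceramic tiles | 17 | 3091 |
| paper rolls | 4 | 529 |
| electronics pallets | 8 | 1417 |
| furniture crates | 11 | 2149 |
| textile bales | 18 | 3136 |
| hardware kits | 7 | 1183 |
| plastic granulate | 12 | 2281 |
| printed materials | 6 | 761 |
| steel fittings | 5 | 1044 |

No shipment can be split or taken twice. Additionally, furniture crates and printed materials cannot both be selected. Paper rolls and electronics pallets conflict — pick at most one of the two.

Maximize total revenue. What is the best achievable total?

9420

Greedy by ratio would take ceramic tiles + paper rolls + furniture crates + plastic granulate + steel fittings: 49 m³ used, total 9094.
The 16 m³ tied up in paper rolls and plastic granulate is better spent on textile bales — total rises to 9420 (51 m³).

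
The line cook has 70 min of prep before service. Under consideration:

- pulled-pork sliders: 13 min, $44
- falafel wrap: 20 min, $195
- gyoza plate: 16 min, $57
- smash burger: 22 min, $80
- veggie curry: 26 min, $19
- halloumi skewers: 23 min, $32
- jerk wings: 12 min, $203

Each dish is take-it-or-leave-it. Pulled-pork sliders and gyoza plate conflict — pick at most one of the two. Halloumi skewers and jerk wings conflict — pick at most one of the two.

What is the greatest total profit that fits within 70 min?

Density check — jerk wings 16.92, falafel wrap 9.75, smash burger 3.64, gyoza plate 3.56 are the best per min.
The ratio ordering already packs tightly: falafel wrap + gyoza plate + smash burger + jerk wings, 70 min, 535.

535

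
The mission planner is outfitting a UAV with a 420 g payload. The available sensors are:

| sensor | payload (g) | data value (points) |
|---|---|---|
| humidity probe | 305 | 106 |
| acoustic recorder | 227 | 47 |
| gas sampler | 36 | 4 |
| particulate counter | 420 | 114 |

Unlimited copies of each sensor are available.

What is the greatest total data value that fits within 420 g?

118

Taking humidity probe + 3×gas sampler: 413 g used, 118 in data value.
Every other selection either busts 420 g or fails to beat 118.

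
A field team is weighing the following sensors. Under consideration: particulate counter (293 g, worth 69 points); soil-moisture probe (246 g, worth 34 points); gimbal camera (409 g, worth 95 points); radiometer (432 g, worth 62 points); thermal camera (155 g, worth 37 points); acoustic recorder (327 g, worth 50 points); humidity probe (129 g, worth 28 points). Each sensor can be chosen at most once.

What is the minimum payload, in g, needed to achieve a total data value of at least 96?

Need the lightest bundle worth ≥ 96.
particulate counter + humidity probe: 97 data value at 422 g.
No combination under 422 g hits 96.

422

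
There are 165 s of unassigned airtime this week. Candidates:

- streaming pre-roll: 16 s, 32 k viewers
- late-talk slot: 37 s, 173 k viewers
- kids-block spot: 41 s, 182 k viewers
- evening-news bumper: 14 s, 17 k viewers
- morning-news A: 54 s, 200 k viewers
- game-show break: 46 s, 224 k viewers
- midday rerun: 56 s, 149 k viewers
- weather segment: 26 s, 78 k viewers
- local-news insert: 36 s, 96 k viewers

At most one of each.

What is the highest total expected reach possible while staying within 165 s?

675

Ranking by ratio (expected reach/s): game-show break 4.87, late-talk slot 4.68, kids-block spot 4.44, morning-news A 3.70.
The ratio heuristic lands on late-talk slot + kids-block spot + evening-news bumper + game-show break + weather segment (674) but leaves 1 s idle.
Replace kids-block spot and evening-news bumper with morning-news A: the trade gains 1 net, giving 675 at 163 s.
Late-talk slot + kids-block spot + game-show break + local-news insert (160 s) also reaches 675 — a tie, but nothing goes higher.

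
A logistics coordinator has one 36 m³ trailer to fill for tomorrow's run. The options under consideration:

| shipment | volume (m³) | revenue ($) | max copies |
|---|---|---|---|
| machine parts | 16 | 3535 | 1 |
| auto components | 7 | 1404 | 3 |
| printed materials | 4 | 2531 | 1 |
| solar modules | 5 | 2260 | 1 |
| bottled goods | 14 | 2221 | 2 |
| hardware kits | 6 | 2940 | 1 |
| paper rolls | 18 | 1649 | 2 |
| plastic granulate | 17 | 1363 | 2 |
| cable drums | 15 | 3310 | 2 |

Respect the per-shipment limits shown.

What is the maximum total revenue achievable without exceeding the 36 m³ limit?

11943

A density-first pass picks machine parts + printed materials + solar modules + hardware kits — 11266 at 31 m³.
Replace machine parts with 3×auto components: the trade gains 677 net, giving 11943 at 36 m³.
Nothing else within 36 m³ beats 11943.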